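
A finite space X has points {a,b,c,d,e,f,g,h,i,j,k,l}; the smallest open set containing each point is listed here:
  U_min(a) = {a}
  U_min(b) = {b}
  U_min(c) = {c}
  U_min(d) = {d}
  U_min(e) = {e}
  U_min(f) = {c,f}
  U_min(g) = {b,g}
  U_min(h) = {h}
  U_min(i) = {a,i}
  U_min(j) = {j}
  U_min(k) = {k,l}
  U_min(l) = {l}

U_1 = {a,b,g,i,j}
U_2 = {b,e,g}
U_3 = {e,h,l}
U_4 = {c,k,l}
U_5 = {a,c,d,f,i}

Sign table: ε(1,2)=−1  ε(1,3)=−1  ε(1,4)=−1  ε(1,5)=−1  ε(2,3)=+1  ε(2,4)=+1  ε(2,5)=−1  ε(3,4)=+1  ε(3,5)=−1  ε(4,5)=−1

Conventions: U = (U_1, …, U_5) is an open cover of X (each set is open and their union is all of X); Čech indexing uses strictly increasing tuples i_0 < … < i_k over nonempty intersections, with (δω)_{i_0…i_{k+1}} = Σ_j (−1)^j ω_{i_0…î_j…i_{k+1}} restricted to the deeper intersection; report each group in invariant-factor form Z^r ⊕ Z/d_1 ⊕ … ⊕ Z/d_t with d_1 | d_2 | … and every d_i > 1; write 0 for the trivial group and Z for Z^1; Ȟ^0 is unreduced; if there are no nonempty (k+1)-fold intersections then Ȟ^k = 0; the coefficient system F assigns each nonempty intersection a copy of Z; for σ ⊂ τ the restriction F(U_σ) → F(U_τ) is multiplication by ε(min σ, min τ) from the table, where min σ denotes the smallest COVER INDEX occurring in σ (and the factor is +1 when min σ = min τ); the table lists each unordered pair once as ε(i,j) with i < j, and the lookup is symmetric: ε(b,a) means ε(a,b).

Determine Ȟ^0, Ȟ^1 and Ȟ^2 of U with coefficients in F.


Ȟ^0 ≅ 0, Ȟ^1 ≅ Z/2, Ȟ^2 ≅ 0

nonempty overlaps:
  U12={b,g} U15={a,i} U23={e} U34={l} U45={c}
C dims 5,5; δ0: rk 5, SNF 1^4·2
degree 0: 5−5−0 = 0 → Ȟ^0 ≅ 0
degree 1: 5−0−5 = 0 plus torsion [2] → Ȟ^1 ≅ Z/2
degree 2: 0−0−0 = 0 → Ȟ^2 ≅ 0


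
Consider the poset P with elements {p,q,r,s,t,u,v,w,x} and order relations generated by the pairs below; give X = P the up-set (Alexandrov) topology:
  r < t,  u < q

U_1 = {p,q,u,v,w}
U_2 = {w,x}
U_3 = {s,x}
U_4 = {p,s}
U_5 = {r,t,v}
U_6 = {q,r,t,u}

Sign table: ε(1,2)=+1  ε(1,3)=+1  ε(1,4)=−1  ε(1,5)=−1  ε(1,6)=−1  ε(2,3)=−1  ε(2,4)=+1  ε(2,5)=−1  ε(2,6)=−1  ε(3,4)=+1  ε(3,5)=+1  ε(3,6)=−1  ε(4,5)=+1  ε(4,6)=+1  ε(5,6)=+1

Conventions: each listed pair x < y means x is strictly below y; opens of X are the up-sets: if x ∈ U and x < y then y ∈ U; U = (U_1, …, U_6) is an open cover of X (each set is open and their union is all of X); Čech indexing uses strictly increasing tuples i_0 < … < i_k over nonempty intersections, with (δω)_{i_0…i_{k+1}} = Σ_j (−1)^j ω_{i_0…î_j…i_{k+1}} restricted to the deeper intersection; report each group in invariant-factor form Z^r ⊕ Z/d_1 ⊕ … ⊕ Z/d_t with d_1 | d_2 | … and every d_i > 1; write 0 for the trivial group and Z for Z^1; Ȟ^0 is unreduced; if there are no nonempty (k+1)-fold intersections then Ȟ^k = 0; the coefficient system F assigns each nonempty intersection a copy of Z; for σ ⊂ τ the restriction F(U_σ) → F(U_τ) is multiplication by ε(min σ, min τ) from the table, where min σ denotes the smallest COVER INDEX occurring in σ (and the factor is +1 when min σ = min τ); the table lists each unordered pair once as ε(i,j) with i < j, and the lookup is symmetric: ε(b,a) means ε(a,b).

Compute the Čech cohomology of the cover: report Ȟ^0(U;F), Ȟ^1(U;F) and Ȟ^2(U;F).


Ȟ^0 ≅ Z, Ȟ^1 ≅ Z^2 and Ȟ^2 ≅ 0

intersection data:
  U12={w} U14={p} U15={v} U16={q,u} U23={x} U34={s} U56={r,t}
C dims 6,7; δ0: rk 5, SNF 1^5
Ȟ^0 = (6 − 5) − 0 = 1, so Ȟ^0 ≅ Z
Ȟ^1 = (7 − 0) − 5 = 2, so Ȟ^1 ≅ Z^2
Ȟ^2 = (0 − 0) − 0 = 0, so Ȟ^2 ≅ 0


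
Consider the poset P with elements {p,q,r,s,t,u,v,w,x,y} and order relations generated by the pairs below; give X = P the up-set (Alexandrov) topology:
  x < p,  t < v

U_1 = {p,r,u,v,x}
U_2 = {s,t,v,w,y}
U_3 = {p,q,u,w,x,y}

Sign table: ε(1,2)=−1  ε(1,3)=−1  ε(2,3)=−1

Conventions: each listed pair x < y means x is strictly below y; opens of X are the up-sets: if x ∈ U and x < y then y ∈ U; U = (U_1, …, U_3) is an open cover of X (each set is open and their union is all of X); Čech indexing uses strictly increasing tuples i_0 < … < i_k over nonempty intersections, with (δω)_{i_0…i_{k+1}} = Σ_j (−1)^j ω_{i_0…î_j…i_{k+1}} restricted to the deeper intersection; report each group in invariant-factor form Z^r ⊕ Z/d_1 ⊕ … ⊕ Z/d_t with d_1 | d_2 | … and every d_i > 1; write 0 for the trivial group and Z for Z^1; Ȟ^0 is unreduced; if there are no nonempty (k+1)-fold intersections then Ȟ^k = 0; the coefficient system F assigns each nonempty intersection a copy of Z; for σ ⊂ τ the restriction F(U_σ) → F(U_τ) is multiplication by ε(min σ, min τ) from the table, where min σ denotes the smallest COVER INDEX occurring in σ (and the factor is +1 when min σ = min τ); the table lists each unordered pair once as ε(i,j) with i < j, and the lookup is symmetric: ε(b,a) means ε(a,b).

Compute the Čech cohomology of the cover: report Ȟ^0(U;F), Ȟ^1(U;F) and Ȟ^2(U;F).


Ȟ^0(U;F) ≅ 0; Ȟ^1(U;F) ≅ Z/2; Ȟ^2(U;F) ≅ 0

intersection data:
  U12={v} U13={p,u,x} U23={w,y}
C dims 3,3; δ0: rk 3, SNF 1^2·2
Ȟ^0 = (3 − 3) − 0 = 0, so Ȟ^0 ≅ 0
Ȟ^1 = (3 − 0) − 3 = 0 plus torsion [2], so Ȟ^1 ≅ Z/2
Ȟ^2 = (0 − 0) − 0 = 0, so Ȟ^2 ≅ 0


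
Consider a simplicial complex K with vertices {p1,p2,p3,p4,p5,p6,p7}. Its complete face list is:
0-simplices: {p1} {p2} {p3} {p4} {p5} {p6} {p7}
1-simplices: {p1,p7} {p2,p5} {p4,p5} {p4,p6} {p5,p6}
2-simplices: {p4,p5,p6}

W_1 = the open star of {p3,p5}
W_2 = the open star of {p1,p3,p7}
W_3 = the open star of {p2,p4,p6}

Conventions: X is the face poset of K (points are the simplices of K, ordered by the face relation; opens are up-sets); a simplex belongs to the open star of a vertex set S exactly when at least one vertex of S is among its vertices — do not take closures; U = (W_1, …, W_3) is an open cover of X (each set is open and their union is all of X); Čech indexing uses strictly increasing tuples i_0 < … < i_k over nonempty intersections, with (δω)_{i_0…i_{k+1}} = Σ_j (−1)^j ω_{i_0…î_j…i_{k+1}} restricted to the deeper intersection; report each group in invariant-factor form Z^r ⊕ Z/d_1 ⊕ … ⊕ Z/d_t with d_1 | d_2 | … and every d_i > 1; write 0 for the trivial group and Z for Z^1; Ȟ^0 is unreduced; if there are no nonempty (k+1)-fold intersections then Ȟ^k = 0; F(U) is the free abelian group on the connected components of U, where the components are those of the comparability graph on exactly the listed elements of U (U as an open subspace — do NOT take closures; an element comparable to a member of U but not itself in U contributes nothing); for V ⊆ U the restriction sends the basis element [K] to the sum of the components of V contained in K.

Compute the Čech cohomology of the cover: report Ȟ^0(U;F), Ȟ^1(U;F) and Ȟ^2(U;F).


nerve of the cover:
  W1={{p3},{p5},{p2,p5},{p4,p5},{p5,p6},{p4,p5,p6}} W2={{p1},{p3},{p7},{p1,p7}} W3={{p2},{p4},{p6},{p2,p5},{p4,p5},{p4,p6},{p5,p6},{p4,p5,p6}}
  W12={{p3}} W13={{p2,p5},{p4,p5},{p5,p6},{p4,p5,p6}}
components per intersection:
  W1: {{p3}} {{p5},{p2,p5},{p4,p5},{p5,p6},{p4,p5,p6}}
  W2: {{p1},{p7},{p1,p7}} {{p3}}
  W3: {{p2},{p2,p5}} {{p4},{p6},{p4,p5},{p4,p6},{p5,p6},{p4,p5,p6}}
  W12: {{p3}}
  W13: {{p2,p5}} {{p4,p5},{p5,p6},{p4,p5,p6}}
C dims 6,3; δ0: rk 3, SNF 1^3
Ȟ^0 = (6 − 3) − 0 = 3, so Ȟ^0 ≅ Z^3
Ȟ^1 = (3 − 0) − 3 = 0, so Ȟ^1 ≅ 0
Ȟ^2 = (0 − 0) − 0 = 0, so Ȟ^2 ≅ 0

Ȟ^0(U;F) ≅ Z^3, Ȟ^1(U;F) ≅ 0, Ȟ^2(U;F) ≅ 0


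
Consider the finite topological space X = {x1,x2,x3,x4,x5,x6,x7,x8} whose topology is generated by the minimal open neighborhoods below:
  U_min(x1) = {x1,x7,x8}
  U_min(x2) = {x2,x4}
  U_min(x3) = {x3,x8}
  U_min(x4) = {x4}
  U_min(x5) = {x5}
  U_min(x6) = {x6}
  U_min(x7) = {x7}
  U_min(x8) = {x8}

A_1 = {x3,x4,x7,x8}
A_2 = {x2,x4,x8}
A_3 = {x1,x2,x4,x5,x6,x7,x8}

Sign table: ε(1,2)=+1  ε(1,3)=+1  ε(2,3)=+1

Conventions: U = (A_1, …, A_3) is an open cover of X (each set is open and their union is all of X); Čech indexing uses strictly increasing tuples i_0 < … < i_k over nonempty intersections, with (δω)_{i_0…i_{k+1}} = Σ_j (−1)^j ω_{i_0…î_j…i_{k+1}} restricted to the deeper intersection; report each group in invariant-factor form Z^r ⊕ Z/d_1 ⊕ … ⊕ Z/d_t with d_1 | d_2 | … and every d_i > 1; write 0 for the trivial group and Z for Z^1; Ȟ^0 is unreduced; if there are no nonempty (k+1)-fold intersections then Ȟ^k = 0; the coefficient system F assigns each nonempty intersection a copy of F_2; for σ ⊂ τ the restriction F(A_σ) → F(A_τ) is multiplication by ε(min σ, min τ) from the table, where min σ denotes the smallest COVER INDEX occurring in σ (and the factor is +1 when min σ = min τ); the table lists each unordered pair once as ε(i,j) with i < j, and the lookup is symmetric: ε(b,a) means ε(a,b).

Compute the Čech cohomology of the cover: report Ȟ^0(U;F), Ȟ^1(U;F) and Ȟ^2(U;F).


Ȟ^0 ≅ Z/2; Ȟ^1 ≅ 0; Ȟ^2 ≅ 0

intersection data:
  A12={x4,x8} A13={x4,x7,x8} A23={x2,x4,x8}
  A123={x4,x8}
C dims 3,3,1; δ0: rk_F2 2; δ1: rk_F2 1
Ȟ^0 = (3 − 2) − 0 = 1, so Ȟ^0 ≅ Z/2
Ȟ^1 = (3 − 1) − 2 = 0, so Ȟ^1 ≅ 0
Ȟ^2 = (1 − 0) − 1 = 0, so Ȟ^2 ≅ 0


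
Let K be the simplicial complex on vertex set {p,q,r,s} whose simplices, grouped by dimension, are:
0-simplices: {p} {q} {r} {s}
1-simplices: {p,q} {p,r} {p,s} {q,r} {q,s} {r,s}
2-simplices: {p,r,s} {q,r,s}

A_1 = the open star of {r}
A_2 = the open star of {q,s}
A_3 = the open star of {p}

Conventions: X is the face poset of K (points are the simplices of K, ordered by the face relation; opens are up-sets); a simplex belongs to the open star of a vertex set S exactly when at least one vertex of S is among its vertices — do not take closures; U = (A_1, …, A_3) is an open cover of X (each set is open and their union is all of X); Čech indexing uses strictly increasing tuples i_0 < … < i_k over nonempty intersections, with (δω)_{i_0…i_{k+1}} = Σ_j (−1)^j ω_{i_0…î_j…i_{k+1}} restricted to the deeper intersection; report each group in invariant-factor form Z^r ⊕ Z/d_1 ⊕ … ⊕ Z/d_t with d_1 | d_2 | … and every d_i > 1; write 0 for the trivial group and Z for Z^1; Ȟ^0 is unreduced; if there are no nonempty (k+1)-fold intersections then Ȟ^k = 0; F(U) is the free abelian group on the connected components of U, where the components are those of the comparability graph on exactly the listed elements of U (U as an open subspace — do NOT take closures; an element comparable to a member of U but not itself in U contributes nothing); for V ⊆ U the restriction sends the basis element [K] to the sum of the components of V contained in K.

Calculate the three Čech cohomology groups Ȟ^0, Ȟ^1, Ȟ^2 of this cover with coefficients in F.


Ȟ^0 = Z; Ȟ^1 = Z; Ȟ^2 = 0

intersection data:
  A1={{r},{p,r},{q,r},{r,s},{p,r,s},{q,r,s}} A2={{q},{s},{p,q},{p,s},{q,r},{q,s},{r,s},{p,r,s},{q,r,s}} A3={{p},{p,q},{p,r},{p,s},{p,r,s}}
  A12={{q,r},{r,s},{p,r,s},{q,r,s}} A13={{p,r},{p,r,s}} A23={{p,q},{p,s},{p,r,s}}
  A123={{p,r,s}}
components per intersection:
  A1: {{r},{p,r},{q,r},{r,s},{p,r,s},{q,r,s}}
  A2: {{q},{s},{p,q},{p,s},{q,r},{q,s},{r,s},{p,r,s},{q,r,s}}
  A3: {{p},{p,q},{p,r},{p,s},{p,r,s}}
  A12: {{q,r},{r,s},{p,r,s},{q,r,s}}
  A13: {{p,r},{p,r,s}}
  A23: {{p,q}} {{p,s},{p,r,s}}
  A123: {{p,r,s}}
C dims 3,4,1; δ0: rk 2, SNF 1^2; δ1: rk 1, SNF 1^1
Ȟ^0 = (3 − 2) − 0 = 1, so Ȟ^0 ≅ Z
Ȟ^1 = (4 − 1) − 2 = 1, so Ȟ^1 ≅ Z
Ȟ^2 = (1 − 0) − 1 = 0, so Ȟ^2 ≅ 0


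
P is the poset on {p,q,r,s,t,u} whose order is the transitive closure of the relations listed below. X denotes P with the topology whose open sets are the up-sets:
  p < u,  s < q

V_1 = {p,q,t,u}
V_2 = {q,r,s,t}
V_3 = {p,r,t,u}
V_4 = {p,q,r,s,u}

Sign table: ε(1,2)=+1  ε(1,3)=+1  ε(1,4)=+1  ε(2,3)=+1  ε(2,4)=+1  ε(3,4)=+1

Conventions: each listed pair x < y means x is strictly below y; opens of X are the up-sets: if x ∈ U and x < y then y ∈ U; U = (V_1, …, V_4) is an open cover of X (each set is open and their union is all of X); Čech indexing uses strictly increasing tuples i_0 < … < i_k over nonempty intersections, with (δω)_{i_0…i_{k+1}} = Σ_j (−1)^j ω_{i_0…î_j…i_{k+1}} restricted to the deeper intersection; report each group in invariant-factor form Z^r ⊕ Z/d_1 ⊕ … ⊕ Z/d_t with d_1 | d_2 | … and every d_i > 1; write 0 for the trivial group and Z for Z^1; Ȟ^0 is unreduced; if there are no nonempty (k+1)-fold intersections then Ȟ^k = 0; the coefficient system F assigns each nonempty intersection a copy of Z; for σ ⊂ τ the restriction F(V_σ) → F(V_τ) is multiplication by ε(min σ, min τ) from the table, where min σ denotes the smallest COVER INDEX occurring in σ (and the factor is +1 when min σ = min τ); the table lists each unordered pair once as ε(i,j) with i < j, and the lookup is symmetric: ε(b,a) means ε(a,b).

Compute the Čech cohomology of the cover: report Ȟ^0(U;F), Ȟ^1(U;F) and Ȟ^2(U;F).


nerve of the cover:
  V12={q,t} V13={p,t,u} V14={p,q,u} V23={r,t} V24={q,r,s} V34={p,r,u}
  V123={t} V124={q} V134={p,u} V234={r}
C dims 4,6,4; δ0: rk 3, SNF 1^3; δ1: rk 3, SNF 1^3
Ȟ^0 = (4 − 3) − 0 = 1, so Ȟ^0 ≅ Z
Ȟ^1 = (6 − 3) − 3 = 0, so Ȟ^1 ≅ 0
Ȟ^2 = (4 − 0) − 3 = 1, so Ȟ^2 ≅ Z

Ȟ^0 ≅ Z, Ȟ^1 ≅ 0 and Ȟ^2 ≅ Z


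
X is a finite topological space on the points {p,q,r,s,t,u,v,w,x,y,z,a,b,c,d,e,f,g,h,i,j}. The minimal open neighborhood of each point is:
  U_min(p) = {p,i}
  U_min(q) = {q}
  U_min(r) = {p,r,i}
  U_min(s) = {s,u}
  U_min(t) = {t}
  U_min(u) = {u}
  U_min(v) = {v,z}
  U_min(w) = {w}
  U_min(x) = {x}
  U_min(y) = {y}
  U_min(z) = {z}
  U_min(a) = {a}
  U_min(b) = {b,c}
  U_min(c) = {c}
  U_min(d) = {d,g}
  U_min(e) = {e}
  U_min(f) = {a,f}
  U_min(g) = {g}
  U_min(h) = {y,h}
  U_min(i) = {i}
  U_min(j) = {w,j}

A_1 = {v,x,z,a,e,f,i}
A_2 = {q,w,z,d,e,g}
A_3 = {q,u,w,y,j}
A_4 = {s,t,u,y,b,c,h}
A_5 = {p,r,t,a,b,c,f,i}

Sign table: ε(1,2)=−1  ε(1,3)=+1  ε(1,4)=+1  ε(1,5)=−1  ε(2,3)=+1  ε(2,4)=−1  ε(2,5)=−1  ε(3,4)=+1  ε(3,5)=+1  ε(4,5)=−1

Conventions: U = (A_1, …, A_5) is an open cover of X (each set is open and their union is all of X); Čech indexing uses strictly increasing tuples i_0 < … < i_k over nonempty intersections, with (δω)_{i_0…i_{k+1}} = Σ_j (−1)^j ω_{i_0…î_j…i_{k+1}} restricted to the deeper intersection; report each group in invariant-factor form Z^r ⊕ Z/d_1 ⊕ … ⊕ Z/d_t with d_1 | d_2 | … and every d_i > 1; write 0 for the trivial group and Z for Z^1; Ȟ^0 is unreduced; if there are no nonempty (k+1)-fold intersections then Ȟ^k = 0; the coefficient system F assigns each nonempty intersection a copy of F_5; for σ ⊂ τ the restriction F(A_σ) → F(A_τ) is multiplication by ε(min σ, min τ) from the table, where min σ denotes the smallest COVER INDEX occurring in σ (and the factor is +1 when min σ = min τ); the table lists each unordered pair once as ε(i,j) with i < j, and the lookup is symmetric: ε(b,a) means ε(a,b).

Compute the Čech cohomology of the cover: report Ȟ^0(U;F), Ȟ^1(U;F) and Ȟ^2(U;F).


nerve of the cover:
  A12={z,e} A15={a,f,i} A23={q,w} A34={u,y} A45={t,b,c}
C dims 5,5; δ0: rk_F5 5
Ȟ^0 = (5 − 5) − 0 = 0, so Ȟ^0 ≅ 0
Ȟ^1 = (5 − 0) − 5 = 0, so Ȟ^1 ≅ 0
Ȟ^2 = (0 − 0) − 0 = 0, so Ȟ^2 ≅ 0

Ȟ^0(U;F) ≅ 0; Ȟ^1(U;F) ≅ 0; Ȟ^2(U;F) ≅ 0


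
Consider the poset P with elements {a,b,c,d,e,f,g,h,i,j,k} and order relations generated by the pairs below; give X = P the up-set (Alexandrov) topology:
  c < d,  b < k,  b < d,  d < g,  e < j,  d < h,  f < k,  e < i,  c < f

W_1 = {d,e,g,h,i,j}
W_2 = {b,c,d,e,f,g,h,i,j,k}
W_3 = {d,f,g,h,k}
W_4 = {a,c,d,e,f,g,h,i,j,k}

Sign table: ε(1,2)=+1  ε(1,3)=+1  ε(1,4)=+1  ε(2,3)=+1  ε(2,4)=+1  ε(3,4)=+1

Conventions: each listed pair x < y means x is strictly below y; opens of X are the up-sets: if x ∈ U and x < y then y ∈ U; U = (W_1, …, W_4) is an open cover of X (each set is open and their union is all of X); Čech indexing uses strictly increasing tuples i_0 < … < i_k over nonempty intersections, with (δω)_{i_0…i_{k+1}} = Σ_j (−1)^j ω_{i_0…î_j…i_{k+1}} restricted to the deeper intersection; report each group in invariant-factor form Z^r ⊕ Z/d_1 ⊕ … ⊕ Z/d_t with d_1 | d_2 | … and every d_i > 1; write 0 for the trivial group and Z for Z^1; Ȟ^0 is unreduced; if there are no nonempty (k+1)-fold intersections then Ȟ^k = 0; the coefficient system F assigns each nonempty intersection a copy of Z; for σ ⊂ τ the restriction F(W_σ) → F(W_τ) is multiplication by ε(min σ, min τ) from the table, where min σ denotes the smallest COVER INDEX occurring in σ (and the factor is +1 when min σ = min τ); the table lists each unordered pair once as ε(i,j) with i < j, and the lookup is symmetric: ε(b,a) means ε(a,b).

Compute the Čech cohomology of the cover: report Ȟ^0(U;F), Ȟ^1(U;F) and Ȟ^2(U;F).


nonempty overlaps:
  W12={d,e,g,h,i,j} W13={d,g,h} W14={d,e,g,h,i,j} W23={d,f,g,h,k} W24={c,d,e,f,g,h,i,j,k} W34={d,f,g,h,k}
  W123={d,g,h} W124={d,e,g,h,i,j} W134={d,g,h} W234={d,f,g,h,k}
  W1234={d,g,h}
C dims 4,6,4,1; δ0: rk 3, SNF 1^3; δ1: rk 3, SNF 1^3; δ2: rk 1, SNF 1^1
degree 0: 4−3−0 = 1 → Ȟ^0 ≅ Z
degree 1: 6−3−3 = 0 → Ȟ^1 ≅ 0
degree 2: 4−1−3 = 0 → Ȟ^2 ≅ 0

Ȟ^0 = Z, Ȟ^1 = 0, Ȟ^2 = 0


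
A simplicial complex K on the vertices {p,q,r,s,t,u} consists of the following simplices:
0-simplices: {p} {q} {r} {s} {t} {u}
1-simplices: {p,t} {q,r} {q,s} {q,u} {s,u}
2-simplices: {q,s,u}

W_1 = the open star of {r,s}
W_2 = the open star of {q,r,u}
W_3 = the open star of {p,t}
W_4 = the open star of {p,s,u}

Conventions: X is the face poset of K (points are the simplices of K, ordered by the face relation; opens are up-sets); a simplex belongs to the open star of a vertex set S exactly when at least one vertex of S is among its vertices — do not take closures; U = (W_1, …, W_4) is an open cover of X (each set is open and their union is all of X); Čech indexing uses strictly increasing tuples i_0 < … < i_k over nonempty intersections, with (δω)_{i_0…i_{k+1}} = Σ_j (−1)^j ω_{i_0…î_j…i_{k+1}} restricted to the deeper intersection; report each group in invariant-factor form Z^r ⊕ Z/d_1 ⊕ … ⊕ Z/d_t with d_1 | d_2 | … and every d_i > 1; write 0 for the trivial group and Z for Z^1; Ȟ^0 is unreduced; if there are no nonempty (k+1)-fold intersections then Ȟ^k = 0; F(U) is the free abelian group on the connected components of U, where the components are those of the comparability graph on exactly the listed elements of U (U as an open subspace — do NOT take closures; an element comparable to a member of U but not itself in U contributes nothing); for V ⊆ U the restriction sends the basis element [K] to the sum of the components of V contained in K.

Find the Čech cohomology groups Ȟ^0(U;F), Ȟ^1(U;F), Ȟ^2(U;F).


nonempty overlaps:
  W1={{r},{s},{q,r},{q,s},{s,u},{q,s,u}} W2={{q},{r},{u},{q,r},{q,s},{q,u},{s,u},{q,s,u}} W3={{p},{t},{p,t}} W4={{p},{s},{u},{p,t},{q,s},{q,u},{s,u},{q,s,u}}
  W12={{r},{q,r},{q,s},{s,u},{q,s,u}} W14={{s},{q,s},{s,u},{q,s,u}} W24={{u},{q,s},{q,u},{s,u},{q,s,u}} W34={{p},{p,t}}
  W124={{q,s},{s,u},{q,s,u}}
components per intersection:
  W1: {{r},{q,r}} {{s},{q,s},{s,u},{q,s,u}}
  W2: {{q},{r},{u},{q,r},{q,s},{q,u},{s,u},{q,s,u}}
  W3: {{p},{t},{p,t}}
  W4: {{p},{p,t}} {{s},{u},{q,s},{q,u},{s,u},{q,s,u}}
  W12: {{r},{q,r}} {{q,s},{s,u},{q,s,u}}
  W14: {{s},{q,s},{s,u},{q,s,u}}
  W24: {{u},{q,s},{q,u},{s,u},{q,s,u}}
  W34: {{p},{p,t}}
  W124: {{q,s},{s,u},{q,s,u}}
C dims 6,5,1; δ0: rk 4, SNF 1^4; δ1: rk 1, SNF 1^1
degree 0: 6−4−0 = 2 → Ȟ^0 ≅ Z^2
degree 1: 5−1−4 = 0 → Ȟ^1 ≅ 0
degree 2: 1−0−1 = 0 → Ȟ^2 ≅ 0

Ȟ^0 = Z^2,  Ȟ^1 = 0,  Ȟ^2 = 0


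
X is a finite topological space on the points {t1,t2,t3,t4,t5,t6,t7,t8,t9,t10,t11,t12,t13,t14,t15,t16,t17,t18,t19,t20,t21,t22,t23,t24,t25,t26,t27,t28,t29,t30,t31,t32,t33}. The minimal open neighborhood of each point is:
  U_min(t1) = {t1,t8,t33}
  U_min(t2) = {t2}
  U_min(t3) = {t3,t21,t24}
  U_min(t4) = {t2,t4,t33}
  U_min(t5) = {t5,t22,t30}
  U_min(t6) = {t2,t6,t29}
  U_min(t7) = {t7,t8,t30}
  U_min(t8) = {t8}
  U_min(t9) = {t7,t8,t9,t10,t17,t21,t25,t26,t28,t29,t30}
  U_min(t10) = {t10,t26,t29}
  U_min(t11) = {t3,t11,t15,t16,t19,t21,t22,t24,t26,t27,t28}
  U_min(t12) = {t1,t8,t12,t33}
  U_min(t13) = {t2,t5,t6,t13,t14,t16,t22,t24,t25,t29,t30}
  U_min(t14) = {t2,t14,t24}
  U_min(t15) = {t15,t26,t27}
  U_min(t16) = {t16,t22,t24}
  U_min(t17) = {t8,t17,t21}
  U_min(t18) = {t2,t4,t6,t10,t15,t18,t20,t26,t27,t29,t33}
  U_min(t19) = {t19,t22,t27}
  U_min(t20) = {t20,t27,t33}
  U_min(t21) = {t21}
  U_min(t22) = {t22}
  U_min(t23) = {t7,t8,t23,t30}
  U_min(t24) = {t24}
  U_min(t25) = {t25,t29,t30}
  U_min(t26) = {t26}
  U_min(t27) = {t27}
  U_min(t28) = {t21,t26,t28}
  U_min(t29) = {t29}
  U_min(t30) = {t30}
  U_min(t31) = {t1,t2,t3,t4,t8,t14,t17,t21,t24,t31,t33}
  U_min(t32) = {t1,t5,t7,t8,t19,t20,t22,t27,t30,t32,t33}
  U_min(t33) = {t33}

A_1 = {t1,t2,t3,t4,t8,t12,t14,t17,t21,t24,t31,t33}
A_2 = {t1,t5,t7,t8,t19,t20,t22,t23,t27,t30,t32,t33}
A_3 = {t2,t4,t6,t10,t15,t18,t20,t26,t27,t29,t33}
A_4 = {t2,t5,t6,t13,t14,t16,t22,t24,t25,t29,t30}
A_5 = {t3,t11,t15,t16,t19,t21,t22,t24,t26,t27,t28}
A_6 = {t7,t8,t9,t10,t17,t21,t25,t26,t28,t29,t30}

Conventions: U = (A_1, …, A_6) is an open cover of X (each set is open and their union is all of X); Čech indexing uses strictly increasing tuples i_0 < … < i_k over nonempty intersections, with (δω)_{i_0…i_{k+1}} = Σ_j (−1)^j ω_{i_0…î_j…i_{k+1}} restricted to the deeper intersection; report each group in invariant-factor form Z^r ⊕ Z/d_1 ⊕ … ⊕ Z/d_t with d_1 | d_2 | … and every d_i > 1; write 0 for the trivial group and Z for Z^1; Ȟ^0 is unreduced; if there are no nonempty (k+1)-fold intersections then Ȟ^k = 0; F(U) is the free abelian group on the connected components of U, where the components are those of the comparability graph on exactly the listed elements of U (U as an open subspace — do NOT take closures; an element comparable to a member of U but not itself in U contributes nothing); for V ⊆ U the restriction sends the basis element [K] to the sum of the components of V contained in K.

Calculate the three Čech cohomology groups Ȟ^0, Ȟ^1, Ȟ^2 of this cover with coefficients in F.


Ȟ^0(U;F) ≅ Z, Ȟ^1(U;F) ≅ 0 and Ȟ^2(U;F) ≅ Z/2

nonempty overlaps:
  A12={t1,t8,t33} A13={t2,t4,t33} A14={t2,t14,t24} A15={t3,t21,t24} A16={t8,t17,t21} A23={t20,t27,t33} A24={t5,t22,t30} A25={t19,t22,t27} A26={t7,t8,t30} A34={t2,t6,t29} A35={t15,t26,t27} A36={t10,t26,t29} A45={t16,t22,t24} A46={t25,t29,t30} A56={t21,t26,t28}
  A123={t33} A126={t8} A134={t2} A145={t24} A156={t21} A235={t27} A245={t22} A246={t30} A346={t29} A356={t26}
components per intersection:
  A1: {t1,t2,t3,t4,t8,t12,t14,t17,t21,t24,t31,t33}
  A2: {t1,t5,t7,t8,t19,t20,t22,t23,t27,t30,t32,t33}
  A3: {t2,t4,t6,t10,t15,t18,t20,t26,t27,t29,t33}
  A4: {t2,t5,t6,t13,t14,t16,t22,t24,t25,t29,t30}
  A5: {t3,t11,t15,t16,t19,t21,t22,t24,t26,t27,t28}
  A6: {t7,t8,t9,t10,t17,t21,t25,t26,t28,t29,t30}
  A12: {t1,t8,t33}
  A13: {t2,t4,t33}
  A14: {t2,t14,t24}
  A15: {t3,t21,t24}
  A16: {t8,t17,t21}
  A23: {t20,t27,t33}
  A24: {t5,t22,t30}
  A25: {t19,t22,t27}
  A26: {t7,t8,t30}
  A34: {t2,t6,t29}
  A35: {t15,t26,t27}
  A36: {t10,t26,t29}
  A45: {t16,t22,t24}
  A46: {t25,t29,t30}
  A56: {t21,t26,t28}
  A123: {t33}
  A126: {t8}
  A134: {t2}
  A145: {t24}
  A156: {t21}
  A235: {t27}
  A245: {t22}
  A246: {t30}
  A346: {t29}
  A356: {t26}
C dims 6,15,10; δ0: rk 5, SNF 1^5; δ1: rk 10, SNF 1^9·2
degree 0: 6−5−0 = 1 → Ȟ^0 ≅ Z
degree 1: 15−10−5 = 0 → Ȟ^1 ≅ 0
degree 2: 10−0−10 = 0 plus torsion [2] → Ȟ^2 ≅ Z/2


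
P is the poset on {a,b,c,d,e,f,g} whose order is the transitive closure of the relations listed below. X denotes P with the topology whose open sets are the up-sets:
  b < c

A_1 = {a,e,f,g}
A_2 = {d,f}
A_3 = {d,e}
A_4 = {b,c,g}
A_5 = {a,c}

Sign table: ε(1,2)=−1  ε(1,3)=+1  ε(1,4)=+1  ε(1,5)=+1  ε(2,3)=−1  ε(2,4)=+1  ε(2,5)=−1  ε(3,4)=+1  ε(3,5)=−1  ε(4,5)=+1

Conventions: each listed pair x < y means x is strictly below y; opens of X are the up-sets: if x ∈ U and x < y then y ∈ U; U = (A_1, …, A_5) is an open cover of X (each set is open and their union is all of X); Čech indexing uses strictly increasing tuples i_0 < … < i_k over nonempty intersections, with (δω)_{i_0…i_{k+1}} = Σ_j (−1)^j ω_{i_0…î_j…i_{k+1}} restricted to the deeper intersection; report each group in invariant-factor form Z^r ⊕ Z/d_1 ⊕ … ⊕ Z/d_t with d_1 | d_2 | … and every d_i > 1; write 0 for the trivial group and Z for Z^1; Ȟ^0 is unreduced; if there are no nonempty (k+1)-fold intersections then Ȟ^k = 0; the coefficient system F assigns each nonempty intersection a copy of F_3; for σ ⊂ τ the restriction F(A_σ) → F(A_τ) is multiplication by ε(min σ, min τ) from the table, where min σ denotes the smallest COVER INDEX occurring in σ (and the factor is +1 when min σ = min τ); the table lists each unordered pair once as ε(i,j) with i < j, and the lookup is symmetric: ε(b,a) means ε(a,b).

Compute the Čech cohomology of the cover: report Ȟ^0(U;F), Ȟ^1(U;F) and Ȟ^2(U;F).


Ȟ^0(U;F) ≅ Z/3,  Ȟ^1(U;F) ≅ Z/3 ⊕ Z/3,  Ȟ^2(U;F) ≅ 0

nerve simplices:
  A12={f} A13={e} A14={g} A15={a} A23={d} A45={c}
C dims 5,6; δ0: rk_F3 4
degree 0: 5−4−0 = 1 → Ȟ^0 ≅ Z/3
degree 1: 6−0−4 = 2 → Ȟ^1 ≅ Z/3 ⊕ Z/3
degree 2: 0−0−0 = 0 → Ȟ^2 ≅ 0


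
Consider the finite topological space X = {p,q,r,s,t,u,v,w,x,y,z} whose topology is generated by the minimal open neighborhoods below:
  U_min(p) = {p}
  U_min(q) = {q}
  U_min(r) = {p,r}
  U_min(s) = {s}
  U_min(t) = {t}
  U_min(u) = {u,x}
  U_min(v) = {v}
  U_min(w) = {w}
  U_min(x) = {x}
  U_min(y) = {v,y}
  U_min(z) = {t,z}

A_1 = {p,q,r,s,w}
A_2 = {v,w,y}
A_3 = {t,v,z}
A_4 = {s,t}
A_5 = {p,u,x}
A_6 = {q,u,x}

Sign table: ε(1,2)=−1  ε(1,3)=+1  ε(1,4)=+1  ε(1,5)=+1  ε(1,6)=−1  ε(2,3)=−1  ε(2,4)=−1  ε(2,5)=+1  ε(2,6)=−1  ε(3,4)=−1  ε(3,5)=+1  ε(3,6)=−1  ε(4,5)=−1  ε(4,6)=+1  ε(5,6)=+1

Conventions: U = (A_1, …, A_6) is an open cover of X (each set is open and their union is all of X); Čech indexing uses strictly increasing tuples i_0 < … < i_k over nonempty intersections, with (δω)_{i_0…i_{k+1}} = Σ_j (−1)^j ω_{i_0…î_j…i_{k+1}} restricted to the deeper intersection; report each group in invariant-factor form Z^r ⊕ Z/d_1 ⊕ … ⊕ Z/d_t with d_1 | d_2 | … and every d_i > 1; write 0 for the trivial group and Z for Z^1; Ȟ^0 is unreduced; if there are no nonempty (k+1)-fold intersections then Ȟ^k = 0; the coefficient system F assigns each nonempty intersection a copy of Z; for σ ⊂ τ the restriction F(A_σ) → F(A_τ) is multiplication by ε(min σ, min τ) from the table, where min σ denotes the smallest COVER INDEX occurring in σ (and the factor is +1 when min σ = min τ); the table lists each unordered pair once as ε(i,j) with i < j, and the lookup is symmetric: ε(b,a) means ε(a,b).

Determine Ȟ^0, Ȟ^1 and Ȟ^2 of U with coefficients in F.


Ȟ^0(U;F) ≅ 0, Ȟ^1(U;F) ≅ Z ⊕ Z/2, Ȟ^2(U;F) ≅ 0

nerve of the cover:
  A12={w} A14={s} A15={p} A16={q} A23={v} A34={t} A56={u,x}
C dims 6,7; δ0: rk 6, SNF 1^5·2
Ȟ^0 = (6 − 6) − 0 = 0, so Ȟ^0 ≅ 0
Ȟ^1 = (7 − 0) − 6 = 1 plus torsion [2], so Ȟ^1 ≅ Z ⊕ Z/2
Ȟ^2 = (0 − 0) − 0 = 0, so Ȟ^2 ≅ 0


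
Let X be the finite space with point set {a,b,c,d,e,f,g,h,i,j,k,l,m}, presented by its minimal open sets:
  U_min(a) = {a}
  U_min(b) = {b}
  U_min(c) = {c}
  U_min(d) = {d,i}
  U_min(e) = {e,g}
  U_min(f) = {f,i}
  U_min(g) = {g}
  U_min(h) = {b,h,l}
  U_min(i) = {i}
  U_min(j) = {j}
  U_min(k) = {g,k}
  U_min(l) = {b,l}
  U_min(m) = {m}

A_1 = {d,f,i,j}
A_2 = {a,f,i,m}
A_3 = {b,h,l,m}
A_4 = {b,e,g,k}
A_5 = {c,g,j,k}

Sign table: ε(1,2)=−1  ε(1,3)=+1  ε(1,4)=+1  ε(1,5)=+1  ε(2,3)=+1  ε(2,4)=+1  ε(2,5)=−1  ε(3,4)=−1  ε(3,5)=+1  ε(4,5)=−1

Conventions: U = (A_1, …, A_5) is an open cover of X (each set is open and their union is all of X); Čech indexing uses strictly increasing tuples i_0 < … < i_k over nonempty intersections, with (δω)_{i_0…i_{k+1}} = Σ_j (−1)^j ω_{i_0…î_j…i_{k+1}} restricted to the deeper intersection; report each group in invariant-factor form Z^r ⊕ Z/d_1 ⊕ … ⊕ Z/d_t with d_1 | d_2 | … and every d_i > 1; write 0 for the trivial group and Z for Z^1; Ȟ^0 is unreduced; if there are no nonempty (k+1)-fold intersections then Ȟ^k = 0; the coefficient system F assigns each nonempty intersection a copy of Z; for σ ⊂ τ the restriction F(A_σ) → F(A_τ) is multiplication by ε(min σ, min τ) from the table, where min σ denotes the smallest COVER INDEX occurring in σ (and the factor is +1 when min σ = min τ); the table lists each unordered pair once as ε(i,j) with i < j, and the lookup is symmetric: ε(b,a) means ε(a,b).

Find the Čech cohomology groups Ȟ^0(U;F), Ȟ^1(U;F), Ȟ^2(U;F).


intersection data:
  A12={f,i} A15={j} A23={m} A34={b} A45={g,k}
C dims 5,5; δ0: rk 5, SNF 1^4·2
Ȟ^0 = (5 − 5) − 0 = 0, so Ȟ^0 ≅ 0
Ȟ^1 = (5 − 0) − 5 = 0 plus torsion [2], so Ȟ^1 ≅ Z/2
Ȟ^2 = (0 − 0) − 0 = 0, so Ȟ^2 ≅ 0

Ȟ^0(U;F) ≅ 0, Ȟ^1(U;F) ≅ Z/2 and Ȟ^2(U;F) ≅ 0


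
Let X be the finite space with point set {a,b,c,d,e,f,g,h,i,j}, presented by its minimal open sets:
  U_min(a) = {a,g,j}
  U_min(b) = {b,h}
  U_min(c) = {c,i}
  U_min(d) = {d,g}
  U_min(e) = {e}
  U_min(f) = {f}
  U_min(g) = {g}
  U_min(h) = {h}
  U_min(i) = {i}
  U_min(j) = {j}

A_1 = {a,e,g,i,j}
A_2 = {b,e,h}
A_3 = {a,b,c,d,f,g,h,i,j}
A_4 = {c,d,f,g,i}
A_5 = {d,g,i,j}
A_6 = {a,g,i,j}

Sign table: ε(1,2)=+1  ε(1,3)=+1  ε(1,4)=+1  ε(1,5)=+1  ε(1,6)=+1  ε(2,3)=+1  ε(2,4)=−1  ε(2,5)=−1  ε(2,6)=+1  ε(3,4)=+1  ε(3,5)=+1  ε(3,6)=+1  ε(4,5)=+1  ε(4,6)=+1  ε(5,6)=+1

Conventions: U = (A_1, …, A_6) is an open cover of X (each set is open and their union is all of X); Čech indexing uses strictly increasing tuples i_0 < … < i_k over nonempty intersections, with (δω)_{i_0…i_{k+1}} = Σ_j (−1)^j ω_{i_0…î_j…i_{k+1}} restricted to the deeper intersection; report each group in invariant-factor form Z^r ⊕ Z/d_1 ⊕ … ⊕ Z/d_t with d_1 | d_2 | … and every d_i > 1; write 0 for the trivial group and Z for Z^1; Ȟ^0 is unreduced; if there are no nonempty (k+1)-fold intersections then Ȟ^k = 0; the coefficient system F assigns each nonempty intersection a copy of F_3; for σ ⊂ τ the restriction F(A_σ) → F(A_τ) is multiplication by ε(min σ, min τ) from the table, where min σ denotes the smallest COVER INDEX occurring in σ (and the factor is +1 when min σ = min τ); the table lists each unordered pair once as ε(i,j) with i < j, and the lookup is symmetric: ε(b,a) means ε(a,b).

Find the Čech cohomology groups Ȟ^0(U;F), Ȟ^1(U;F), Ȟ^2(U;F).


Ȟ^0(U;F) ≅ Z/3, Ȟ^1(U;F) ≅ Z/3, Ȟ^2(U;F) ≅ 0

intersection data:
  A12={e} A13={a,g,i,j} A14={g,i} A15={g,i,j} A16={a,g,i,j} A23={b,h} A34={c,d,f,g,i} A35={d,g,i,j} A36={a,g,i,j} A45={d,g,i} A46={g,i} A56={g,i,j}
  A134={g,i} A135={g,i,j} A136={a,g,i,j} A145={g,i} A146={g,i} A156={g,i,j} A345={d,g,i} A346={g,i} A356={g,i,j} A456={g,i}
  A1345={g,i} A1346={g,i} A1356={g,i,j} A1456={g,i} A3456={g,i}
  A13456={g,i}
C dims 6,12,10,5; δ0: rk_F3 5; δ1: rk_F3 6; δ2: rk_F3 4
Ȟ^0 = (6 − 5) − 0 = 1, so Ȟ^0 ≅ Z/3
Ȟ^1 = (12 − 6) − 5 = 1, so Ȟ^1 ≅ Z/3
Ȟ^2 = (10 − 4) − 6 = 0, so Ȟ^2 ≅ 0


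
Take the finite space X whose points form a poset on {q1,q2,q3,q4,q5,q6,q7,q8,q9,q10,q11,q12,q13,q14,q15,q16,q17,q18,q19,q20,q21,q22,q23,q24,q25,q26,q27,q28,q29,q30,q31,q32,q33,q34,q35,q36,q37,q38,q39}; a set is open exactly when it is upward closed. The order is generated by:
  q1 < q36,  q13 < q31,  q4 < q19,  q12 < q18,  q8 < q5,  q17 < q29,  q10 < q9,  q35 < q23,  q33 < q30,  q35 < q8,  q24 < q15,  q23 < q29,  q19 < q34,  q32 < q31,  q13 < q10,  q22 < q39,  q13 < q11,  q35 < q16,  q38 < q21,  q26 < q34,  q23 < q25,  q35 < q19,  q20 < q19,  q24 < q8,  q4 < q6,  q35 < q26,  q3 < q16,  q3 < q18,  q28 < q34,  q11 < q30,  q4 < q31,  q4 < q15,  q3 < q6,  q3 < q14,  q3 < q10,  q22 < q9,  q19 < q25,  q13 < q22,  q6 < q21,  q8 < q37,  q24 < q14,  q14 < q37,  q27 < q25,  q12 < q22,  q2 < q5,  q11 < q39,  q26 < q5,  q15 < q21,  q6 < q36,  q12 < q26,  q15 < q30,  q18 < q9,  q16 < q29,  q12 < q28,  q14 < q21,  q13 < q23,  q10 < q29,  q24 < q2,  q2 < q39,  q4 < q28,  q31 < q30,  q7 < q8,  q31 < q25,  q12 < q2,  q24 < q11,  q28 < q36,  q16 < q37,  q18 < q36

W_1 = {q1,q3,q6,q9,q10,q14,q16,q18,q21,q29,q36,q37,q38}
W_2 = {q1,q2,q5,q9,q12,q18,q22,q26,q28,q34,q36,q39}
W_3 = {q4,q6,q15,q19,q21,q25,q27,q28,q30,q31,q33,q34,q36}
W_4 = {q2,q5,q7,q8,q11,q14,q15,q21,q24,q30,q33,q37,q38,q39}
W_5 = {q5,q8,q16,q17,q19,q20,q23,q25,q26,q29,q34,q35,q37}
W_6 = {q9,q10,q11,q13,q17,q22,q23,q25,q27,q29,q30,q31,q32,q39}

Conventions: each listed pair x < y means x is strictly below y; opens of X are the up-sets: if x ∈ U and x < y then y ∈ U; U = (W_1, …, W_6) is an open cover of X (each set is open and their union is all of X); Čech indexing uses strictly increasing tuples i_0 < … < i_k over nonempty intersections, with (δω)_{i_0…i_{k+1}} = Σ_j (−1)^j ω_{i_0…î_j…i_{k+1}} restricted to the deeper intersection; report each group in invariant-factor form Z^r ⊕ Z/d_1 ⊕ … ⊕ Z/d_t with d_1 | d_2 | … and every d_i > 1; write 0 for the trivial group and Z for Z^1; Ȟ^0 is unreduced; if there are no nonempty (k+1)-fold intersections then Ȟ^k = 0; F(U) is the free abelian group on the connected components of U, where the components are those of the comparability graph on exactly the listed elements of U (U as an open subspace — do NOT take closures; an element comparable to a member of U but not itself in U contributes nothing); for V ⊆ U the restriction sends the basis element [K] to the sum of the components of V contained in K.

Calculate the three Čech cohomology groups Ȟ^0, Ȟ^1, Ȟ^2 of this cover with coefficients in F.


Ȟ^0(U;F) ≅ Z; Ȟ^1(U;F) ≅ 0; Ȟ^2(U;F) ≅ Z/2

cover nerve:
  W12={q1,q9,q18,q36} W13={q6,q21,q36} W14={q14,q21,q37,q38} W15={q16,q29,q37} W16={q9,q10,q29} W23={q28,q34,q36} W24={q2,q5,q39} W25={q5,q26,q34} W26={q9,q22,q39} W34={q15,q21,q30,q33} W35={q19,q25,q34} W36={q25,q27,q30,q31} W45={q5,q8,q37} W46={q11,q30,q39} W56={q17,q23,q25,q29}
  W123={q36} W126={q9} W134={q21} W145={q37} W156={q29} W235={q34} W245={q5} W246={q39} W346={q30} W356={q25}
components per intersection:
  W1: {q1,q3,q6,q9,q10,q14,q16,q18,q21,q29,q36,q37,q38}
  W2: {q1,q2,q5,q9,q12,q18,q22,q26,q28,q34,q36,q39}
  W3: {q4,q6,q15,q19,q21,q25,q27,q28,q30,q31,q33,q34,q36}
  W4: {q2,q5,q7,q8,q11,q14,q15,q21,q24,q30,q33,q37,q38,q39}
  W5: {q5,q8,q16,q17,q19,q20,q23,q25,q26,q29,q34,q35,q37}
  W6: {q9,q10,q11,q13,q17,q22,q23,q25,q27,q29,q30,q31,q32,q39}
  W12: {q1,q9,q18,q36}
  W13: {q6,q21,q36}
  W14: {q14,q21,q37,q38}
  W15: {q16,q29,q37}
  W16: {q9,q10,q29}
  W23: {q28,q34,q36}
  W24: {q2,q5,q39}
  W25: {q5,q26,q34}
  W26: {q9,q22,q39}
  W34: {q15,q21,q30,q33}
  W35: {q19,q25,q34}
  W36: {q25,q27,q30,q31}
  W45: {q5,q8,q37}
  W46: {q11,q30,q39}
  W56: {q17,q23,q25,q29}
  W123: {q36}
  W126: {q9}
  W134: {q21}
  W145: {q37}
  W156: {q29}
  W235: {q34}
  W245: {q5}
  W246: {q39}
  W346: {q30}
  W356: {q25}
C dims 6,15,10; δ0: rk 5, SNF 1^5; δ1: rk 10, SNF 1^9·2
Ȟ^0: (6−5)−0=1 ⇒ Z
Ȟ^1: (15−10)−5=0 ⇒ 0
Ȟ^2: (10−0)−10=0 plus torsion [2] ⇒ Z/2


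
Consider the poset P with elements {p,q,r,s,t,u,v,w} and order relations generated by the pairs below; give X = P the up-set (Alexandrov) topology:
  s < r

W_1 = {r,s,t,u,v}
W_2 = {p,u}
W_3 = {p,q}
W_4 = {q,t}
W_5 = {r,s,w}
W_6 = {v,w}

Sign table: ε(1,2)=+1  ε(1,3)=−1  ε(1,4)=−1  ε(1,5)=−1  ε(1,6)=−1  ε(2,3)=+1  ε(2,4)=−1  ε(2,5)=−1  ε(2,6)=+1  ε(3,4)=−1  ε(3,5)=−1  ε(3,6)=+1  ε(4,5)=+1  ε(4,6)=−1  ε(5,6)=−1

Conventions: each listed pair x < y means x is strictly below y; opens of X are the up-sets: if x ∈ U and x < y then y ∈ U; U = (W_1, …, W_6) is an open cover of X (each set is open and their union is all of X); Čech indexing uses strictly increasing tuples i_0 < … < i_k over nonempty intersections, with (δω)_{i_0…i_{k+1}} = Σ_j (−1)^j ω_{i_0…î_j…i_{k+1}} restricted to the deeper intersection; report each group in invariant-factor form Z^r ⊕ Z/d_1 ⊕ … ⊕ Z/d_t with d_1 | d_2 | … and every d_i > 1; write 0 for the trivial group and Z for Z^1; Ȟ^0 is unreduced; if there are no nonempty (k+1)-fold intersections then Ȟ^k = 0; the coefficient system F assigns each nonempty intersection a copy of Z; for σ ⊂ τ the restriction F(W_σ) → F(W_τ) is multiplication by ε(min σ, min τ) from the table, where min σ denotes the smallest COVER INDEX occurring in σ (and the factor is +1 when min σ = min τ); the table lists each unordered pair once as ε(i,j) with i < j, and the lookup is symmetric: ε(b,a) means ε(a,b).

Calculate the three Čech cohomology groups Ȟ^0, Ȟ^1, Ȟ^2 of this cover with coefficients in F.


cover nerve:
  W12={u} W14={t} W15={r,s} W16={v} W23={p} W34={q} W56={w}
C dims 6,7; δ0: rk 6, SNF 1^5·2
Ȟ^0: (6−6)−0=0 ⇒ 0
Ȟ^1: (7−0)−6=1 plus torsion [2] ⇒ Z ⊕ Z/2
Ȟ^2: (0−0)−0=0 ⇒ 0

Ȟ^0(U;F) ≅ 0; Ȟ^1(U;F) ≅ Z ⊕ Z/2; Ȟ^2(U;F) ≅ 0


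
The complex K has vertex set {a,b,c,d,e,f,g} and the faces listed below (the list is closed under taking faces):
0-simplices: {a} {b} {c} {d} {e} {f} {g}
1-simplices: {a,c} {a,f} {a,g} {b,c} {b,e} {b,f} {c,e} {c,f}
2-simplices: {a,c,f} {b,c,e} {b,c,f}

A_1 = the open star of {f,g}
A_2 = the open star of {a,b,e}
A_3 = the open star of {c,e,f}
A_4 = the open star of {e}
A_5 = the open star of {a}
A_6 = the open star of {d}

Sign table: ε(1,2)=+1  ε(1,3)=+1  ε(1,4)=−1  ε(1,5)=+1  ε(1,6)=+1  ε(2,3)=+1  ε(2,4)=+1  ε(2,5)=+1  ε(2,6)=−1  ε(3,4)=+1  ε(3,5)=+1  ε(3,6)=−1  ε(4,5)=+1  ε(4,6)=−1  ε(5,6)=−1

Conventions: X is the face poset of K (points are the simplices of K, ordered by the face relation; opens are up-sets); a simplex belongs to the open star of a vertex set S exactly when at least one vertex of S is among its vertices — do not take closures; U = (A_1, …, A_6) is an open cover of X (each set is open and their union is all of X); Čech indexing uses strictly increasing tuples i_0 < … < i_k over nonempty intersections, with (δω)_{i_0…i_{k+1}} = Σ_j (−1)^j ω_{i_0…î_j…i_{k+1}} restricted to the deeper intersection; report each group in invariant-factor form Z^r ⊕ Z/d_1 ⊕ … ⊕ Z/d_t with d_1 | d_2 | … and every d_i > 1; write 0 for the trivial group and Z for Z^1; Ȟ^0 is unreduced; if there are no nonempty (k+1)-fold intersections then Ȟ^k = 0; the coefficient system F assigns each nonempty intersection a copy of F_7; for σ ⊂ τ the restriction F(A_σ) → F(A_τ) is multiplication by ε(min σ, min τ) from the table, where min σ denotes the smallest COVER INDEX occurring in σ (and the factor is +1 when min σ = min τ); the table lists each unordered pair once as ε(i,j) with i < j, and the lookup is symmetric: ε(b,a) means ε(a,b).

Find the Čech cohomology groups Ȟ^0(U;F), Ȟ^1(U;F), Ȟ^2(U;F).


Ȟ^0(U;F) ≅ Z/7 ⊕ Z/7, Ȟ^1(U;F) ≅ 0 and Ȟ^2(U;F) ≅ 0

nerve simplices:
  A1={{f},{g},{a,f},{a,g},{b,f},{c,f},{a,c,f},{b,c,f}} A2={{a},{b},{e},{a,c},{a,f},{a,g},{b,c},{b,e},{b,f},{c,e},{a,c,f},{b,c,e},{b,c,f}} A3={{c},{e},{f},{a,c},{a,f},{b,c},{b,e},{b,f},{c,e},{c,f},{a,c,f},{b,c,e},{b,c,f}} A4={{e},{b,e},{c,e},{b,c,e}} A5={{a},{a,c},{a,f},{a,g},{a,c,f}} A6={{d}}
  A12={{a,f},{a,g},{b,f},{a,c,f},{b,c,f}} A13={{f},{a,f},{b,f},{c,f},{a,c,f},{b,c,f}} A15={{a,f},{a,g},{a,c,f}} A23={{e},{a,c},{a,f},{b,c},{b,e},{b,f},{c,e},{a,c,f},{b,c,e},{b,c,f}} A24={{e},{b,e},{c,e},{b,c,e}} A25={{a},{a,c},{a,f},{a,g},{a,c,f}} A34={{e},{b,e},{c,e},{b,c,e}} A35={{a,c},{a,f},{a,c,f}}
  A123={{a,f},{b,f},{a,c,f},{b,c,f}} A125={{a,f},{a,g},{a,c,f}} A135={{a,f},{a,c,f}} A234={{e},{b,e},{c,e},{b,c,e}} A235={{a,c},{a,f},{a,c,f}}
  A1235={{a,f},{a,c,f}}
C dims 6,8,5,1; δ0: rk_F7 4; δ1: rk_F7 4; δ2: rk_F7 1
degree 0: 6−4−0 = 2 → Ȟ^0 ≅ Z/7 ⊕ Z/7
degree 1: 8−4−4 = 0 → Ȟ^1 ≅ 0
degree 2: 5−1−4 = 0 → Ȟ^2 ≅ 0
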